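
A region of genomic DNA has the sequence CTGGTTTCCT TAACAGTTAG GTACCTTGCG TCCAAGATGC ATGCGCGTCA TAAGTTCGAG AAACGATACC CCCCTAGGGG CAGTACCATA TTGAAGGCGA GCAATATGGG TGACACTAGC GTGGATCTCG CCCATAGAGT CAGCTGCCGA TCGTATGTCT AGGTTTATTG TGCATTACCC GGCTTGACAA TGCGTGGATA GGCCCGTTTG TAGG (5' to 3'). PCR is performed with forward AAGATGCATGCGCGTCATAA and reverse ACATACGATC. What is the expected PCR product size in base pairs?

Scanning the template, AAGATGCATGCGCGTCATAA occurs at positions 34–53; this primer anneals to the bottom strand there with its 3' end pointing downstream.
Taking the reverse complement of ACATACGATC gives GATCGTATGT, found at positions 149–158 on the template; the primer anneals here to the top strand with its 3' end pointing upstream.
The product runs from position 34 to position 158, so its length is 158 − 34 + 1 = 125 bp.

125 bp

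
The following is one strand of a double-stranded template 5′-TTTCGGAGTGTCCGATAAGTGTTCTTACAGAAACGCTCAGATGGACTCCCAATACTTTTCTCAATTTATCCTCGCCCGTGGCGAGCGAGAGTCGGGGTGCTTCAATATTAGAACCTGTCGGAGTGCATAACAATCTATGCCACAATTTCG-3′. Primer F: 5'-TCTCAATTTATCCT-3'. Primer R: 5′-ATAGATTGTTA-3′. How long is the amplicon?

80 bp

Forward primer TCTCAATTTATCCT is found on the top strand at positions 59–72.
Reverse complement of the reverse primer: TAACAATCTAT. This occurs on the top strand at positions 128–138.
Product length = (reverse-primer end) − (forward-primer start) + 1 = 138 − 59 + 1 = 80 bp.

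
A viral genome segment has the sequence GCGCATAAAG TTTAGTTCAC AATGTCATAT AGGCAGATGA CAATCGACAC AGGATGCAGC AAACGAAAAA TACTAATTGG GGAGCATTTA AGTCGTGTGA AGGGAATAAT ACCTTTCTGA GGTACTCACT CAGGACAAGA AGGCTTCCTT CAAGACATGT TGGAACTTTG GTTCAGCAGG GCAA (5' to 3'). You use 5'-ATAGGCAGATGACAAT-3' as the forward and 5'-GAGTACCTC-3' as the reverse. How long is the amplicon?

99 bp

Scanning the template, ATAGGCAGATGACAAT occurs at positions 29–44; this primer anneals to the bottom strand there with its 3' end pointing downstream.
Taking the reverse complement of GAGTACCTC gives GAGGTACTC, found at positions 119–127 on the template; the primer anneals here to the top strand with its 3' end pointing upstream.
Amplicon spans positions 29–127: 99 bp.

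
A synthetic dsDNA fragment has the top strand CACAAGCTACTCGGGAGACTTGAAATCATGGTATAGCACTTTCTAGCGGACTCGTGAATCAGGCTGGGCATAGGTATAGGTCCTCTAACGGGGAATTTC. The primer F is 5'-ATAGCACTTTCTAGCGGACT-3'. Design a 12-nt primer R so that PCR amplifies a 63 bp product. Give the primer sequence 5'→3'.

The forward primer binds at positions 33–52, so a 63 bp product ends at position 33 + 63 − 1 = 95.
The reverse primer anneals to the top strand over positions 84–95, i.e. to TCTAACGGGGAA.
Its sequence written 5'→3' is the reverse complement: TTCCCCGTTAGA.

5'-TTCCCCGTTAGA-3'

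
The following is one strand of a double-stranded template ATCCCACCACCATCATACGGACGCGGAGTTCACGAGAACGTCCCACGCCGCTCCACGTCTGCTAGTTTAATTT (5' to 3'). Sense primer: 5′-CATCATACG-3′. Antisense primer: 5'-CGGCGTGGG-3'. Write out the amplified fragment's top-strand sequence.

5'-CATCATACGGACGCGGAGTTCACGAGAACGTCCCACGCCG-3'

Scanning the template, CATCATACG occurs at positions 11–19; this primer anneals to the bottom strand there with its 3' end pointing downstream.
Taking the reverse complement of CGGCGTGGG gives CCCACGCCG, found at positions 42–50 on the template; the primer anneals here to the top strand with its 3' end pointing upstream.
The product is the template from position 11 through 50 (40 bp).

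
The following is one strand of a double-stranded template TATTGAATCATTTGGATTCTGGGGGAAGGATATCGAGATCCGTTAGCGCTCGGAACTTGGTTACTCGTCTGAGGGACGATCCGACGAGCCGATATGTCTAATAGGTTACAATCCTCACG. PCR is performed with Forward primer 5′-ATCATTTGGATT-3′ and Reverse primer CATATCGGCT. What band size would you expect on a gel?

90 bp

Scanning the template, ATCATTTGGATT occurs at positions 7–18; this primer anneals to the bottom strand there with its 3' end pointing downstream.
Taking the reverse complement of CATATCGGCT gives AGCCGATATG, found at positions 87–96 on the template; the primer anneals here to the top strand with its 3' end pointing upstream.
Product length = (reverse-primer end) − (forward-primer start) + 1 = 96 − 7 + 1 = 90 bp.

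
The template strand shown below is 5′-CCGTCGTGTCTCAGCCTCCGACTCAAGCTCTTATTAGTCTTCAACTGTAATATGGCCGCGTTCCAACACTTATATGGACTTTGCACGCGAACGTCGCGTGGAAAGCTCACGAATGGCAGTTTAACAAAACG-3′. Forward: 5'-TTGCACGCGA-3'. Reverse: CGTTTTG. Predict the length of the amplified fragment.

Forward primer TTGCACGCGA is found on the top strand at positions 81–90.
Reverse complement of the reverse primer: CAAAACG. This occurs on the top strand at positions 125–131.
The product runs from position 81 to position 131, so its length is 131 − 81 + 1 = 51 bp.

51 bp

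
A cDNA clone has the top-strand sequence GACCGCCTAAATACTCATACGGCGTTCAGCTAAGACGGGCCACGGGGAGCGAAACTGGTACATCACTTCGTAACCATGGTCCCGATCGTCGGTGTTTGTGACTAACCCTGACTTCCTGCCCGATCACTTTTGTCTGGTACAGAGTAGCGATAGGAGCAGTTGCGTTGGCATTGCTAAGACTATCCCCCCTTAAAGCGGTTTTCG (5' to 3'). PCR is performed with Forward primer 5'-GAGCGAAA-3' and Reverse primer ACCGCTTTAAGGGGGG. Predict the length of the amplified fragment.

The forward primer matches the template at positions 47–54.
Reverse complement of the reverse primer: CCCCCCTTAAAGCGGT. This occurs on the top strand at positions 184–199.
Amplicon spans positions 47–199: 153 bp.

153 bp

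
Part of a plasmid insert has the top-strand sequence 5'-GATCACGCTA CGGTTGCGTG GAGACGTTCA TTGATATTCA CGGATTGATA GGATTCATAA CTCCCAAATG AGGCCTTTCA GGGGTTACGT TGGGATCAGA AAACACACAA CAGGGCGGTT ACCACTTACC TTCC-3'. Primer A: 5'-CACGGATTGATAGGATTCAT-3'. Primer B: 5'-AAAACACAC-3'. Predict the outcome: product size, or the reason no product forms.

Primer A (CACGGATTGATAGGATTCAT) matches the top strand at positions 39–58 (3' end points downstream).
Primer B (AAAACACAC) also matches the top strand directly, at positions 100–108 — its reverse complement GTGTGTTTT is not present.
Both primers anneal to the bottom strand with 3' ends pointing the same way, so neither can prime synthesis back toward the other.

No product — both primers anneal to the same strand and extend in the same direction.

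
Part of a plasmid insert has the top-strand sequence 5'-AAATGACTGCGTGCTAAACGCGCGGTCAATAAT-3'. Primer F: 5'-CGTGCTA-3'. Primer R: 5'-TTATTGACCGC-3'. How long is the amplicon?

23 bp

The forward primer matches the template at positions 10–16.
The reverse primer's reverse complement is GCGGTCAATAA, which matches the template at positions 22–32.
The product runs from position 10 to position 32, so its length is 32 − 10 + 1 = 23 bp.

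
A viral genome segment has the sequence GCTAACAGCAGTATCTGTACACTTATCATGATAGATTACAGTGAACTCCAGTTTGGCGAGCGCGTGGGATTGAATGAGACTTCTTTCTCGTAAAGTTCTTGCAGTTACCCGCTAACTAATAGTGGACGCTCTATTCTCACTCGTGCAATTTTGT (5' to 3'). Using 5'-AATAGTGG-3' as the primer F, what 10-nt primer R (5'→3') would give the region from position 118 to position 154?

The product's 3' end on the top strand is position 154.
The reverse primer anneals to the top strand over positions 145–154, i.e. to GCAATTTTGT.
Its sequence written 5'→3' is the reverse complement: ACAAAATTGC.

5'-ACAAAATTGC-3'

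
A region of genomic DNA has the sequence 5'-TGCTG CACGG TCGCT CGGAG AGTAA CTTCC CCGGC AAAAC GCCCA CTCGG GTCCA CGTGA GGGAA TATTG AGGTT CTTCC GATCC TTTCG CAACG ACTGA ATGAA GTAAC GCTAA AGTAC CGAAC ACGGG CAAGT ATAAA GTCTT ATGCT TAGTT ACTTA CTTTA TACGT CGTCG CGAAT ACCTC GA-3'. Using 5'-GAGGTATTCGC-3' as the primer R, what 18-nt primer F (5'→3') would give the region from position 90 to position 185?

The reverse primer's reverse complement GCGAATACCTC matches the template at positions 175–185; the product starts at position 90.
The forward primer is identical to the top strand over positions 90–107: GCAACGACTGAATGAAGT.

5'-GCAACGACTGAATGAAGT-3'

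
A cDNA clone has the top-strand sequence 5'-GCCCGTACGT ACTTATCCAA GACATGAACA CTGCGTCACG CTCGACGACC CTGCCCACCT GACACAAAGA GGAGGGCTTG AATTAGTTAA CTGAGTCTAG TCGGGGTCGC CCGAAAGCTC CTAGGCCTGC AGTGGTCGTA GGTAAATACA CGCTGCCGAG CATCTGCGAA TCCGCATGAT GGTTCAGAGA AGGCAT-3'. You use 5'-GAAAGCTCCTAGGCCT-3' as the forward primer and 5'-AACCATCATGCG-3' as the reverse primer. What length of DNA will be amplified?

The forward primer matches the template at positions 113–128.
Taking the reverse complement of AACCATCATGCG gives CGCATGATGGTT, found at positions 173–184 on the template; the primer anneals here to the top strand with its 3' end pointing upstream.
The product runs from position 113 to position 184, so its length is 184 − 113 + 1 = 72 bp.

72 bp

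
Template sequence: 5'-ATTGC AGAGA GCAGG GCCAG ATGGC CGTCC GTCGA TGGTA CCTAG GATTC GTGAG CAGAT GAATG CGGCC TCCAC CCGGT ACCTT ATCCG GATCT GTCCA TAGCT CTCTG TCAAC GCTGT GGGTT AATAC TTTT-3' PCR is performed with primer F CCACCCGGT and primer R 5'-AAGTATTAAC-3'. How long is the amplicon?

Scanning the template, CCACCCGGT occurs at positions 72–80; this primer anneals to the bottom strand there with its 3' end pointing downstream.
Taking the reverse complement of AAGTATTAAC gives GTTAATACTT, found at positions 123–132 on the template; the primer anneals here to the top strand with its 3' end pointing upstream.
Product length = (reverse-primer end) − (forward-primer start) + 1 = 132 − 72 + 1 = 61 bp.

61 bp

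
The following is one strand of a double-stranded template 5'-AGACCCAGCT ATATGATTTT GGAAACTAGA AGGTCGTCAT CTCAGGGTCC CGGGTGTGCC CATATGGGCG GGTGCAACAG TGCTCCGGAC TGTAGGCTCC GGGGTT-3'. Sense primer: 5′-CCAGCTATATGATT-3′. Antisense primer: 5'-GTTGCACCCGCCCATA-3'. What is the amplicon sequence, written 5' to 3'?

5'-CCAGCTATATGATTTTGGAAACTAGAAGGTCGTCATCTCAGGGTCCCGGGTGTGCCCATATGGGCGGGTGCAAC-3'

Scanning the template, CCAGCTATATGATT occurs at positions 5–18; this primer anneals to the bottom strand there with its 3' end pointing downstream.
The reverse primer's reverse complement is TATGGGCGGGTGCAAC, which matches the template at positions 63–78.
The product is the template from position 5 through 78 (74 bp).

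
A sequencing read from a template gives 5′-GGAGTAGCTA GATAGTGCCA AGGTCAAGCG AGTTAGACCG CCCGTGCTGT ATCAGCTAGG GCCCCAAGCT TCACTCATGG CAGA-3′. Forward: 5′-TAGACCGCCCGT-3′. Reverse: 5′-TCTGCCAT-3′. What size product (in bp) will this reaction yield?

51 bp

Forward primer TAGACCGCCCGT is found on the top strand at positions 34–45.
The reverse primer's reverse complement is ATGGCAGA, which matches the template at positions 77–84.
Amplicon spans positions 34–84: 51 bp.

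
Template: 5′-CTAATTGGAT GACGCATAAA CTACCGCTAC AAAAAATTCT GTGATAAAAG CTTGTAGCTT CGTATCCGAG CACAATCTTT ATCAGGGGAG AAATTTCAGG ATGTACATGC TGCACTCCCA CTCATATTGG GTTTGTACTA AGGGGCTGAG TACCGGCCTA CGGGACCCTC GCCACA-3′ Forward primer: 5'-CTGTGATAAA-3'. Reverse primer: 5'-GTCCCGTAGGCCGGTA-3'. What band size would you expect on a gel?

Scanning the template, CTGTGATAAA occurs at positions 39–48; this primer anneals to the bottom strand there with its 3' end pointing downstream.
Taking the reverse complement of GTCCCGTAGGCCGGTA gives TACCGGCCTACGGGAC, found at positions 151–166 on the template; the primer anneals here to the top strand with its 3' end pointing upstream.
Amplicon spans positions 39–166: 128 bp.

128 bp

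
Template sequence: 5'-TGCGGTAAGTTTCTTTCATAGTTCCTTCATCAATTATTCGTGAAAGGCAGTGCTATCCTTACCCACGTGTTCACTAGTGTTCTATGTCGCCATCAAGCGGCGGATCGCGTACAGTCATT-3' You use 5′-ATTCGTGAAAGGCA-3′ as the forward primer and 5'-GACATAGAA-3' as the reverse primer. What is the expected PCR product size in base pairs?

Scanning the template, ATTCGTGAAAGGCA occurs at positions 36–49; this primer anneals to the bottom strand there with its 3' end pointing downstream.
Taking the reverse complement of GACATAGAA gives TTCTATGTC, found at positions 80–88 on the template; the primer anneals here to the top strand with its 3' end pointing upstream.
The product runs from position 36 to position 88, so its length is 88 − 36 + 1 = 53 bp.

53 bp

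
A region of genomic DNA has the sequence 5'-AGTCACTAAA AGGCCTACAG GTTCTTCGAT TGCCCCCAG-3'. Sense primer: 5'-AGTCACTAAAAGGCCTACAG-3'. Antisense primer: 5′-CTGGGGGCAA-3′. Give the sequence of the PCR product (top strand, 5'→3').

Forward primer AGTCACTAAAAGGCCTACAG is found on the top strand at positions 1–20.
Taking the reverse complement of CTGGGGGCAA gives TTGCCCCCAG, found at positions 30–39 on the template; the primer anneals here to the top strand with its 3' end pointing upstream.
The product is the template from position 1 through 39 (39 bp).

5'-AGTCACTAAAAGGCCTACAGGTTCTTCGATTGCCCCCAG-3'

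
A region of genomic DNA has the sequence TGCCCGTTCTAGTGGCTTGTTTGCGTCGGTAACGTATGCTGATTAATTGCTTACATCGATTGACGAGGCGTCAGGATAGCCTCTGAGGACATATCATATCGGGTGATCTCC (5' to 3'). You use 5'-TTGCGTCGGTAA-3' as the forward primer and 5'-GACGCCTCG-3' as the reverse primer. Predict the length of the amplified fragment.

52 bp

Scanning the template, TTGCGTCGGTAA occurs at positions 21–32; this primer anneals to the bottom strand there with its 3' end pointing downstream.
Reverse complement of the reverse primer: CGAGGCGTC. This occurs on the top strand at positions 64–72.
Product length = (reverse-primer end) − (forward-primer start) + 1 = 72 − 21 + 1 = 52 bp.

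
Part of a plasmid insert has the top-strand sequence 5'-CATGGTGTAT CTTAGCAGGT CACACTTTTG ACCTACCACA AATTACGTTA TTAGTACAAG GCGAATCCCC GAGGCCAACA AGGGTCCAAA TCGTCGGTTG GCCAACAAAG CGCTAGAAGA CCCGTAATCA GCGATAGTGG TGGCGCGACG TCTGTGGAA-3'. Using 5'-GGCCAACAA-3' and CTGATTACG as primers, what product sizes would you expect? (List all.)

The forward primer GGCCAACAA matches the top strand at positions 73–81, 100–108.
The reverse primer's reverse complement is CGTAATCAG, matching at positions 123–131.
Each forward site pairs with the reverse site to give a product ending at position 131: sizes 59, 32 bp.

59 bp, 32 bp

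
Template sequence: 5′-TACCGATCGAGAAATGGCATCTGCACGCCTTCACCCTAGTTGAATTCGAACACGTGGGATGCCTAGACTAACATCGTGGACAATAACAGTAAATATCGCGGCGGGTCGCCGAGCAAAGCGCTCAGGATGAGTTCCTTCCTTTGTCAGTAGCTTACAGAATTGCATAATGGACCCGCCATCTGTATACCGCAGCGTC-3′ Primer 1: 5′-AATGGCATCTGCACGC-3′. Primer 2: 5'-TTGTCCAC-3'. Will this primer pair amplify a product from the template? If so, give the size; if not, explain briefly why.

Yes — a 71 bp product.

Primer 1 (AATGGCATCTGCACGC) matches the top strand at positions 13–28; it acts as a forward primer.
Primer 2's reverse complement is GTGGACAA, matching the top strand at positions 76–83; it acts as a reverse primer.
The 3' ends face each other across positions 13–83, giving a 71 bp product.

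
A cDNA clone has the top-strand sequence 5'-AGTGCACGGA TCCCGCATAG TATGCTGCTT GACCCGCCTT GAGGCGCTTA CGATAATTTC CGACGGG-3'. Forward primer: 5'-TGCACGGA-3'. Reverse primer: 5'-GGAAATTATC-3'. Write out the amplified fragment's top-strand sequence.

5'-TGCACGGATCCCGCATAGTATGCTGCTTGACCCGCCTTGAGGCGCTTACGATAATTTCC-3'

Scanning the template, TGCACGGA occurs at positions 3–10; this primer anneals to the bottom strand there with its 3' end pointing downstream.
Taking the reverse complement of GGAAATTATC gives GATAATTTCC, found at positions 52–61 on the template; the primer anneals here to the top strand with its 3' end pointing upstream.
The product is the template from position 3 through 61 (59 bp).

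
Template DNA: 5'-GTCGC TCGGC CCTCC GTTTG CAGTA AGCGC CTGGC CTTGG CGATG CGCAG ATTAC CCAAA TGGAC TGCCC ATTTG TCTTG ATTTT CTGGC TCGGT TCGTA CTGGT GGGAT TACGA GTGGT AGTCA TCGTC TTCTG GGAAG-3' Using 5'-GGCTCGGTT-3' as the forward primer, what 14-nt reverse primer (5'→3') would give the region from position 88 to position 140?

The product's 3' end on the top strand is position 140.
The reverse primer anneals to the top strand over positions 127–140, i.e. to CGTCTTCTGGGAAG.
Its sequence written 5'→3' is the reverse complement: CTTCCCAGAAGACG.

5'-CTTCCCAGAAGACG-3'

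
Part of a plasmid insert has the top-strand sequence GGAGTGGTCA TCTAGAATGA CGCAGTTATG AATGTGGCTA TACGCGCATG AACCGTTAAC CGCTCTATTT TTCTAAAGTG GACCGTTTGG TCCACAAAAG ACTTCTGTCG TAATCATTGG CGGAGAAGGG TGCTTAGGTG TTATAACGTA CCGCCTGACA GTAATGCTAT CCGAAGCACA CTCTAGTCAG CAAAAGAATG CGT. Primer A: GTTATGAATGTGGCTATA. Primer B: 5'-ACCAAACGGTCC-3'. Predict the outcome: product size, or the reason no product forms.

Primer A (GTTATGAATGTGGCTATA) matches the top strand at positions 25–42; it acts as a forward primer.
Primer B's reverse complement is GGACCGTTTGGT, matching the top strand at positions 80–91; it acts as a reverse primer.
The 3' ends face each other across positions 25–91, giving a 67 bp product.

Yes — a 67 bp product.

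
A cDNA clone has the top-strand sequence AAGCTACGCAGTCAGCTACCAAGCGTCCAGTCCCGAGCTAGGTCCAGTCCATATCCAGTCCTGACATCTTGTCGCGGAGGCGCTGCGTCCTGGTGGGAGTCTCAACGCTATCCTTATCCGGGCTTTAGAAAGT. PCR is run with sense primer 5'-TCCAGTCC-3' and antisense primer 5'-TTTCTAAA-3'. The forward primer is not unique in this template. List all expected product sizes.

The forward primer TCCAGTCC matches the top strand at positions 26–33, 43–50, 54–61.
The reverse primer's reverse complement is TTTAGAAA, matching at positions 124–131.
Each forward site pairs with the reverse site to give a product ending at position 131: sizes 106, 89, 78 bp.

106 bp, 89 bp, 78 bp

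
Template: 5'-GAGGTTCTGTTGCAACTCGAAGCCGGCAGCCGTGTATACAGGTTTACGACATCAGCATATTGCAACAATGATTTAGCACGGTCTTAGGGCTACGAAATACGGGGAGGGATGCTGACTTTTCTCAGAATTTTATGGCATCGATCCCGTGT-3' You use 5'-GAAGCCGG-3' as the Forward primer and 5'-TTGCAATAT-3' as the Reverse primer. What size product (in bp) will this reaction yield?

The forward primer matches the template at positions 19–26.
The reverse primer's reverse complement is ATATTGCAA, which matches the template at positions 57–65.
Amplicon spans positions 19–65: 47 bp.

47 bp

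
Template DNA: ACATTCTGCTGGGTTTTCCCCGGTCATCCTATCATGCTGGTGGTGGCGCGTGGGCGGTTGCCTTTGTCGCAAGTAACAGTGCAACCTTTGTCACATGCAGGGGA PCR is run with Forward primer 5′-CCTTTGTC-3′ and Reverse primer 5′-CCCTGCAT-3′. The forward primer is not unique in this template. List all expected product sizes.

42 bp, 18 bp

The forward primer CCTTTGTC matches the top strand at positions 61–68, 85–92.
The reverse primer's reverse complement is ATGCAGGG, matching at positions 95–102.
Each forward site pairs with the reverse site to give a product ending at position 102: sizes 42, 18 bp.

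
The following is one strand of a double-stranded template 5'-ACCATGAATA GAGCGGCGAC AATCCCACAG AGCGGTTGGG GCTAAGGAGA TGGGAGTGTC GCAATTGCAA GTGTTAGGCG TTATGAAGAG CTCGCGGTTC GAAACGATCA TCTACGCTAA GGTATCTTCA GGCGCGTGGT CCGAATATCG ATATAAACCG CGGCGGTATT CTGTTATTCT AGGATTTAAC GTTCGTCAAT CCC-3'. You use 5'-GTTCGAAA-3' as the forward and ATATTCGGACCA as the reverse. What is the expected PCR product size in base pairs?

Scanning the template, GTTCGAAA occurs at positions 97–104; this primer anneals to the bottom strand there with its 3' end pointing downstream.
Taking the reverse complement of ATATTCGGACCA gives TGGTCCGAATAT, found at positions 137–148 on the template; the primer anneals here to the top strand with its 3' end pointing upstream.
Amplicon spans positions 97–148: 52 bp.

52 bp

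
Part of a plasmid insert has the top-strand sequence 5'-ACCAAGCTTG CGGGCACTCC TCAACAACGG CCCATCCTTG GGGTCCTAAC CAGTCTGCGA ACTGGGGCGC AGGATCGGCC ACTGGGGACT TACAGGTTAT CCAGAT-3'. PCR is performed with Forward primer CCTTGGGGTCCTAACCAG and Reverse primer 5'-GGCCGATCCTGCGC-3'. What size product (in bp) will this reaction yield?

45 bp

The forward primer matches the template at positions 36–53.
The reverse primer's reverse complement is GCGCAGGATCGGCC, which matches the template at positions 67–80.
Product length = (reverse-primer end) − (forward-primer start) + 1 = 80 − 36 + 1 = 45 bp.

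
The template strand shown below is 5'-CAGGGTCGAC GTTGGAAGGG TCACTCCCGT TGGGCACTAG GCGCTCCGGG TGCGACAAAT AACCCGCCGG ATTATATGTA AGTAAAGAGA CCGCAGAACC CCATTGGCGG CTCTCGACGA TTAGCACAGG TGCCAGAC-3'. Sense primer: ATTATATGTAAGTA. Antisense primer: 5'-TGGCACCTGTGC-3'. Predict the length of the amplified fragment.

Forward primer ATTATATGTAAGTA is found on the top strand at positions 71–84.
Taking the reverse complement of TGGCACCTGTGC gives GCACAGGTGCCA, found at positions 124–135 on the template; the primer anneals here to the top strand with its 3' end pointing upstream.
Product length = (reverse-primer end) − (forward-primer start) + 1 = 135 − 71 + 1 = 65 bp.

65 bp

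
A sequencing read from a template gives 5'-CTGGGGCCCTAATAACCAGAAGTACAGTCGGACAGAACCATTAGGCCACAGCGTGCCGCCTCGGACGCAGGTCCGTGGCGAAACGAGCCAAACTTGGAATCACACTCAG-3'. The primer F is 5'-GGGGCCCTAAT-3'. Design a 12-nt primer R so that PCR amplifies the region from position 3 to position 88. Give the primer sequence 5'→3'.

The product's 3' end on the top strand is position 88.
The reverse primer anneals to the top strand over positions 77–88, i.e. to GGCGAAACGAGC.
Its sequence written 5'→3' is the reverse complement: GCTCGTTTCGCC.

5'-GCTCGTTTCGCC-3'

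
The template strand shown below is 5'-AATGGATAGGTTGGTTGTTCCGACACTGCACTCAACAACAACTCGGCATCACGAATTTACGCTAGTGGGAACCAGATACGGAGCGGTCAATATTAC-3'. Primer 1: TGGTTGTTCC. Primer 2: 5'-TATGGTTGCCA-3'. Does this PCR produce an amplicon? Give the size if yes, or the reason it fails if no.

Primer 2 (TATGGTTGCCA) does not match the top strand, and its reverse complement TGGCAACCATA does not match either.
With no annealing site for primer 2, no amplification occurs.

No product — primer 2 has no binding site in the template.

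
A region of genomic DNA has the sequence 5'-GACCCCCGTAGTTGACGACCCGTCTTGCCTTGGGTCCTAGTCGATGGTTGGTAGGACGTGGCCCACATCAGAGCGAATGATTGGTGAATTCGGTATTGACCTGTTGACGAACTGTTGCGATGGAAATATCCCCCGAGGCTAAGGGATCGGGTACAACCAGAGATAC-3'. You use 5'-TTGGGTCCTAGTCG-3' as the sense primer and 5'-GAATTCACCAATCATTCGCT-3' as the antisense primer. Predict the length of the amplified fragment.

Forward primer TTGGGTCCTAGTCG is found on the top strand at positions 30–43.
Taking the reverse complement of GAATTCACCAATCATTCGCT gives AGCGAATGATTGGTGAATTC, found at positions 72–91 on the template; the primer anneals here to the top strand with its 3' end pointing upstream.
Product length = (reverse-primer end) − (forward-primer start) + 1 = 91 − 30 + 1 = 62 bp.

62 bp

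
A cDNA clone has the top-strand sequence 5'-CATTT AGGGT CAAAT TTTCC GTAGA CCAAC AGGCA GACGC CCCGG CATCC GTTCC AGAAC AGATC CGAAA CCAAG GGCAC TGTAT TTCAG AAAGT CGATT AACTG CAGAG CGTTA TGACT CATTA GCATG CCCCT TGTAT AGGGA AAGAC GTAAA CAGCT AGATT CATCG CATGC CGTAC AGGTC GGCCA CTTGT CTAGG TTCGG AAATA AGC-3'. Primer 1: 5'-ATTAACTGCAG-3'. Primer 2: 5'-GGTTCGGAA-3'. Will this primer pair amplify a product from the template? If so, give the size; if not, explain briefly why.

Primer 1 (ATTAACTGCAG) matches the top strand at positions 98–108 (3' end points downstream).
Primer 2 (GGTTCGGAA) also matches the top strand directly, at positions 199–207 — its reverse complement TTCCGAACC is not present.
Both primers anneal to the bottom strand with 3' ends pointing the same way, so neither can prime synthesis back toward the other.

No product — both primers anneal to the same strand and extend in the same direction.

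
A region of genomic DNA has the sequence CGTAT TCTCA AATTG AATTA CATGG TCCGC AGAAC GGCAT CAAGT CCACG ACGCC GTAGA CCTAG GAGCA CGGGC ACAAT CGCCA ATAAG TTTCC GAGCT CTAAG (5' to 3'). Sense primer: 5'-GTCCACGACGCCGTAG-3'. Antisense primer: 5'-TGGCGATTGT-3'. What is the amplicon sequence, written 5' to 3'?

Forward primer GTCCACGACGCCGTAG is found on the top strand at positions 44–59.
The reverse primer's reverse complement is ACAATCGCCA, which matches the template at positions 76–85.
The product is the template from position 44 through 85 (42 bp).

5'-GTCCACGACGCCGTAGACCTAGGAGCACGGGCACAATCGCCA-3'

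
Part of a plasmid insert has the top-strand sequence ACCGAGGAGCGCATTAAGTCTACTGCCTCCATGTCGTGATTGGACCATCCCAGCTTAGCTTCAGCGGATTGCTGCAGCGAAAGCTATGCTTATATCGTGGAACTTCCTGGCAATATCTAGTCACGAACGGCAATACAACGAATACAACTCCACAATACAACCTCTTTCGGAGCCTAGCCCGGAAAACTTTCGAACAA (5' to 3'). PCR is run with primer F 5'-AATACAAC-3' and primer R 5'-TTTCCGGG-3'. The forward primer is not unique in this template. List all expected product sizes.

54 bp, 45 bp, 32 bp

The forward primer AATACAAC matches the top strand at positions 132–139, 141–148, 154–161.
The reverse primer's reverse complement is CCCGGAAA, matching at positions 178–185.
Each forward site pairs with the reverse site to give a product ending at position 185: sizes 54, 45, 32 bp.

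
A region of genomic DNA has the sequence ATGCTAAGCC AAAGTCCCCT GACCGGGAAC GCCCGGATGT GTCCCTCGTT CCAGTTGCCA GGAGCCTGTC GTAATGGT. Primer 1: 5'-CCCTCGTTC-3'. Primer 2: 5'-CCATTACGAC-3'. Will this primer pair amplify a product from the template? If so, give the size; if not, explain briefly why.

Primer 1 (CCCTCGTTC) matches the top strand at positions 43–51; it acts as a forward primer.
Primer 2's reverse complement is GTCGTAATGG, matching the top strand at positions 68–77; it acts as a reverse primer.
The 3' ends face each other across positions 43–77, giving a 35 bp product.

Yes — a 35 bp product.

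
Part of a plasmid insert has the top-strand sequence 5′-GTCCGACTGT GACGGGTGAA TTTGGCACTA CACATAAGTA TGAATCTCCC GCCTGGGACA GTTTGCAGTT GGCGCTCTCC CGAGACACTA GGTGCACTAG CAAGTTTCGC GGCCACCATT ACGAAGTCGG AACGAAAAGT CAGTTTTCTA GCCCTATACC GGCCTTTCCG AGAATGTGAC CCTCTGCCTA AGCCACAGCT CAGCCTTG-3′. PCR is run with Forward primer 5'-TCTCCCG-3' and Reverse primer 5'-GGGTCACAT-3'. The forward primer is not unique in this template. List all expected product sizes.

138 bp, 107 bp

The forward primer TCTCCCG matches the top strand at positions 45–51, 76–82.
The reverse primer's reverse complement is ATGTGACCC, matching at positions 174–182.
Each forward site pairs with the reverse site to give a product ending at position 182: sizes 138, 107 bp.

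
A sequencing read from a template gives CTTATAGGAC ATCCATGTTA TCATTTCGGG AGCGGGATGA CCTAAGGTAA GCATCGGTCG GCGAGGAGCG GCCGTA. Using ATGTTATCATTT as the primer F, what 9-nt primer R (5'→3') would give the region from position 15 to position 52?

5'-GCTTACCTT-3'

The product's 3' end on the top strand is position 52.
The reverse primer anneals to the top strand over positions 44–52, i.e. to AAGGTAAGC.
Its sequence written 5'→3' is the reverse complement: GCTTACCTT.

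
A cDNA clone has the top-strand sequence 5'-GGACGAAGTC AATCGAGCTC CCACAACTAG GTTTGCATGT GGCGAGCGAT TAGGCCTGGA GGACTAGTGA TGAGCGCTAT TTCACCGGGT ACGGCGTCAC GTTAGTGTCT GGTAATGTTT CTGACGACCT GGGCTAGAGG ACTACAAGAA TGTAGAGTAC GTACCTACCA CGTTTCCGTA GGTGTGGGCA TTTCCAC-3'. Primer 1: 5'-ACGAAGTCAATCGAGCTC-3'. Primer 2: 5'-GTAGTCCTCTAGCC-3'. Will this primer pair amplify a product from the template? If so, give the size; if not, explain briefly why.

Primer 1 (ACGAAGTCAATCGAGCTC) matches the top strand at positions 3–20; it acts as a forward primer.
Primer 2's reverse complement is GGCTAGAGGACTAC, matching the top strand at positions 132–145; it acts as a reverse primer.
The 3' ends face each other across positions 3–145, giving a 143 bp product.

Yes — a 143 bp product.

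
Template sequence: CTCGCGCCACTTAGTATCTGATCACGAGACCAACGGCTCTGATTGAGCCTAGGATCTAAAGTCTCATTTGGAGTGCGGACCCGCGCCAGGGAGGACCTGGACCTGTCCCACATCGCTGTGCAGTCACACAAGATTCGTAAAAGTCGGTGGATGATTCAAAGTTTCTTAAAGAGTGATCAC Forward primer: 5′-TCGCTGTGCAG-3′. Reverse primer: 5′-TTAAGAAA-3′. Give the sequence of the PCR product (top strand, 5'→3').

5'-TCGCTGTGCAGTCACACAAGATTCGTAAAAGTCGGTGGATGATTCAAAGTTTCTTAA-3'

Forward primer TCGCTGTGCAG is found on the top strand at positions 113–123.
Taking the reverse complement of TTAAGAAA gives TTTCTTAA, found at positions 162–169 on the template; the primer anneals here to the top strand with its 3' end pointing upstream.
The product is the template from position 113 through 169 (57 bp).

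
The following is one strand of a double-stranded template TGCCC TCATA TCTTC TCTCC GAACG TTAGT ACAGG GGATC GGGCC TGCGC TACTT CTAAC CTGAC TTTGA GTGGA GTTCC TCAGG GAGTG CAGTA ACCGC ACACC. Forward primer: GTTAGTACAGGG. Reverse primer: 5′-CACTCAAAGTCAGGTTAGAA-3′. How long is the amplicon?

49 bp

The forward primer matches the template at positions 25–36.
Reverse complement of the reverse primer: TTCTAACCTGACTTTGAGTG. This occurs on the top strand at positions 54–73.
The product runs from position 25 to position 73, so its length is 73 − 25 + 1 = 49 bp.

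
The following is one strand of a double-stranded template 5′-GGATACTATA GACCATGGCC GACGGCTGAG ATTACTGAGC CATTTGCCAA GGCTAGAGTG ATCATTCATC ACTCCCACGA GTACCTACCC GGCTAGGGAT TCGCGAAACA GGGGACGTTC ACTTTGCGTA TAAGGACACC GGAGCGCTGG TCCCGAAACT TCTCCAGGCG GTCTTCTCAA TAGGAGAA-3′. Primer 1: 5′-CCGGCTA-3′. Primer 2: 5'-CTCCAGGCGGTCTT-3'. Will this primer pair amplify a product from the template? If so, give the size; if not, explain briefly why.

Primer 1 (CCGGCTA) matches the top strand at positions 89–95 (3' end points downstream).
Primer 2 (CTCCAGGCGGTCTT) also matches the top strand directly, at positions 162–175 — its reverse complement AAGACCGCCTGGAG is not present.
Both primers anneal to the bottom strand with 3' ends pointing the same way, so neither can prime synthesis back toward the other.

No product — both primers anneal to the same strand and extend in the same direction.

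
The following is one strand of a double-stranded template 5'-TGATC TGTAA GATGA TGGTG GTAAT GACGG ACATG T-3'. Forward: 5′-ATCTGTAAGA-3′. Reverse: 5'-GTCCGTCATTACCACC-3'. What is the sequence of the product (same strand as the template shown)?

The forward primer matches the template at positions 3–12.
Taking the reverse complement of GTCCGTCATTACCACC gives GGTGGTAATGACGGAC, found at positions 17–32 on the template; the primer anneals here to the top strand with its 3' end pointing upstream.
The product is the template from position 3 through 32 (30 bp).

5'-ATCTGTAAGATGATGGTGGTAATGACGGAC-3'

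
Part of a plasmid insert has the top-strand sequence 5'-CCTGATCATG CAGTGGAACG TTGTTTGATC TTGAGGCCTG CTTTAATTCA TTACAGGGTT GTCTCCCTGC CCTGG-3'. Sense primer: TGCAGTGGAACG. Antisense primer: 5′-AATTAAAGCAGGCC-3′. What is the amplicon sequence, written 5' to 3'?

Forward primer TGCAGTGGAACG is found on the top strand at positions 9–20.
The reverse primer's reverse complement is GGCCTGCTTTAATT, which matches the template at positions 35–48.
The product is the template from position 9 through 48 (40 bp).

5'-TGCAGTGGAACGTTGTTTGATCTTGAGGCCTGCTTTAATT-3'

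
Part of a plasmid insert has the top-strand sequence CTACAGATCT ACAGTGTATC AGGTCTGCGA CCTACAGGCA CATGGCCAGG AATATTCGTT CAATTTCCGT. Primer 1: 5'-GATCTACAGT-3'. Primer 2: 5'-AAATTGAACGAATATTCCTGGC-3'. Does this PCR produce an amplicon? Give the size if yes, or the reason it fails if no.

Primer 1 (GATCTACAGT) matches the top strand at positions 6–15; it acts as a forward primer.
Primer 2's reverse complement is GCCAGGAATATTCGTTCAATTT, matching the top strand at positions 45–66; it acts as a reverse primer.
The 3' ends face each other across positions 6–66, giving a 61 bp product.

Yes — a 61 bp product.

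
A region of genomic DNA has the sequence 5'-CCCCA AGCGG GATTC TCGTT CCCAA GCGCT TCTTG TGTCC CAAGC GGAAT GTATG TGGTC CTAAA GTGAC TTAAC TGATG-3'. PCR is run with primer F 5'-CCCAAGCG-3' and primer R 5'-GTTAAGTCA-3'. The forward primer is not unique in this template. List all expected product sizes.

74 bp, 55 bp, 37 bp

The forward primer CCCAAGCG matches the top strand at positions 2–9, 21–28, 39–46.
The reverse primer's reverse complement is TGACTTAAC, matching at positions 67–75.
Each forward site pairs with the reverse site to give a product ending at position 75: sizes 74, 55, 37 bp.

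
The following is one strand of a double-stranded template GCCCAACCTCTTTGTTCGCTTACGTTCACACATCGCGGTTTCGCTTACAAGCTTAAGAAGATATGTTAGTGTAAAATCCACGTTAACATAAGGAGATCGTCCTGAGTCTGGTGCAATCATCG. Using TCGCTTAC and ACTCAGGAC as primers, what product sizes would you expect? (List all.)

92 bp, 67 bp

The forward primer TCGCTTAC matches the top strand at positions 16–23, 41–48.
The reverse primer's reverse complement is GTCCTGAGT, matching at positions 99–107.
Each forward site pairs with the reverse site to give a product ending at position 107: sizes 92, 67 bp.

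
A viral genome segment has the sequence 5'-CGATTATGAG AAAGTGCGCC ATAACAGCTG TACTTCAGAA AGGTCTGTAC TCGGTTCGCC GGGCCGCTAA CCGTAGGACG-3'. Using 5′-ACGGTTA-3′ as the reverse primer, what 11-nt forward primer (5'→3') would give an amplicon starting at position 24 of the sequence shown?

The reverse primer's reverse complement TAACCGT matches the template at positions 68–74; the product starts at position 24.
The forward primer is identical to the top strand over positions 24–34: ACAGCTGTACT.

5'-ACAGCTGTACT-3'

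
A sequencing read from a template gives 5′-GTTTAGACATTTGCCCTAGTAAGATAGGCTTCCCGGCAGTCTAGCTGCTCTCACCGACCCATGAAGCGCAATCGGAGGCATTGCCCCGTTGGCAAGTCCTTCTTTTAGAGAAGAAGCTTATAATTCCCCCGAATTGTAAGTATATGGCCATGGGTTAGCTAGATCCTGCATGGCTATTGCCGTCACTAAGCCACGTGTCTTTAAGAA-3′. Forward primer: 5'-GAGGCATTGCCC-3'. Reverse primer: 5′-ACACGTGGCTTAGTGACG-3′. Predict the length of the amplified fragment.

124 bp

The forward primer matches the template at positions 75–86.
Taking the reverse complement of ACACGTGGCTTAGTGACG gives CGTCACTAAGCCACGTGT, found at positions 181–198 on the template; the primer anneals here to the top strand with its 3' end pointing upstream.
Product length = (reverse-primer end) − (forward-primer start) + 1 = 198 − 75 + 1 = 124 bp.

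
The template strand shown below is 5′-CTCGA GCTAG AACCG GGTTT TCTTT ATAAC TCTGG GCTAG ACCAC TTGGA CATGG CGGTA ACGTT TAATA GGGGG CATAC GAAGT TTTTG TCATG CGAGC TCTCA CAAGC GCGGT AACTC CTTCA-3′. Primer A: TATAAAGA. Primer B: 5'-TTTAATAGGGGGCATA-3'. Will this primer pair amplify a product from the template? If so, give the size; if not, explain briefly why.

No product — the primers' 3' ends point away from each other.

Primer A (TATAAAGA) has reverse complement TCTTTATA, which matches the top strand at positions 21–28; primer A anneals to the top strand there with its 3' end pointing upstream toward position 21.
Primer B (TTTAATAGGGGGCATA) matches the top strand directly at positions 64–79; it anneals to the bottom strand with its 3' end pointing downstream toward position 79.
The 3' ends diverge (primer A extends toward position 1, primer B toward position 125), so the primers never converge on a shared product.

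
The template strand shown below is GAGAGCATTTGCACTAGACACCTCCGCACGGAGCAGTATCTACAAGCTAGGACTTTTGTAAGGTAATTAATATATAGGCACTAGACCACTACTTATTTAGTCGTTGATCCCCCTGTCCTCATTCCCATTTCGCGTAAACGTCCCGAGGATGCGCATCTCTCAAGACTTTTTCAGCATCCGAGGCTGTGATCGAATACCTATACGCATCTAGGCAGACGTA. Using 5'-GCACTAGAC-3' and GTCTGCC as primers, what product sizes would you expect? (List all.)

207 bp, 140 bp

The forward primer GCACTAGAC matches the top strand at positions 11–19, 78–86.
The reverse primer's reverse complement is GGCAGAC, matching at positions 211–217.
Each forward site pairs with the reverse site to give a product ending at position 217: sizes 207, 140 bp.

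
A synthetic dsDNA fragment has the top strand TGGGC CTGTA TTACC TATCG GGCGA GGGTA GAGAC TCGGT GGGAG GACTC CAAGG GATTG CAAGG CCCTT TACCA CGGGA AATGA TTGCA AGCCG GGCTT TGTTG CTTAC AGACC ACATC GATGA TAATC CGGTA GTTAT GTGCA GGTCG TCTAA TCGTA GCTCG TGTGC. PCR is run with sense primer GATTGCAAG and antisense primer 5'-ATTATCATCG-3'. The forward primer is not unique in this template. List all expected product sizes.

74 bp, 46 bp

The forward primer GATTGCAAG matches the top strand at positions 56–64, 84–92.
The reverse primer's reverse complement is CGATGATAAT, matching at positions 120–129.
Each forward site pairs with the reverse site to give a product ending at position 129: sizes 74, 46 bp.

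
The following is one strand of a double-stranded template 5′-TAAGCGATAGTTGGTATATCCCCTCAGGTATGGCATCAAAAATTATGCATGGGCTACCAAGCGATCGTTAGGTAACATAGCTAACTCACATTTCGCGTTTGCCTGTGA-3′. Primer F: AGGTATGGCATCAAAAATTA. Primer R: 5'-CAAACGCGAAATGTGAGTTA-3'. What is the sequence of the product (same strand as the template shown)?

Scanning the template, AGGTATGGCATCAAAAATTA occurs at positions 26–45; this primer anneals to the bottom strand there with its 3' end pointing downstream.
The reverse primer's reverse complement is TAACTCACATTTCGCGTTTG, which matches the template at positions 82–101.
The product is the template from position 26 through 101 (76 bp).

5'-AGGTATGGCATCAAAAATTATGCATGGGCTACCAAGCGATCGTTAGGTAACATAGCTAACTCACATTTCGCGTTTG-3'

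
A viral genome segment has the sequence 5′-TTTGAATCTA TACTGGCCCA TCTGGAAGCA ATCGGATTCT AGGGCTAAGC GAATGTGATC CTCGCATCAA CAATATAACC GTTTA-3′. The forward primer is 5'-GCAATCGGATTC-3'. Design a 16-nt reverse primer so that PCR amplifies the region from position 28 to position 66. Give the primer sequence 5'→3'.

The product's 3' end on the top strand is position 66.
The reverse primer anneals to the top strand over positions 51–66, i.e. to GAATGTGATCCTCGCA.
Its sequence written 5'→3' is the reverse complement: TGCGAGGATCACATTC.

5'-TGCGAGGATCACATTC-3'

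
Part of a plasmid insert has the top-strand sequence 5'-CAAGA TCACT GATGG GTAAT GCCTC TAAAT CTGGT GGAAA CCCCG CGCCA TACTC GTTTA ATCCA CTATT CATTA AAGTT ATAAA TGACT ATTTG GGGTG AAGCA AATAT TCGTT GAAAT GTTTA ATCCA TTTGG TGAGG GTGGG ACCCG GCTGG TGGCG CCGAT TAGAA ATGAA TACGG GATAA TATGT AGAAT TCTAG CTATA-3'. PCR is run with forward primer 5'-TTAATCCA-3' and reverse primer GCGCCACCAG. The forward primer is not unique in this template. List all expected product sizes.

104 bp, 39 bp

The forward primer TTAATCCA matches the top strand at positions 58–65, 123–130.
The reverse primer's reverse complement is CTGGTGGCGC, matching at positions 152–161.
Each forward site pairs with the reverse site to give a product ending at position 161: sizes 104, 39 bp.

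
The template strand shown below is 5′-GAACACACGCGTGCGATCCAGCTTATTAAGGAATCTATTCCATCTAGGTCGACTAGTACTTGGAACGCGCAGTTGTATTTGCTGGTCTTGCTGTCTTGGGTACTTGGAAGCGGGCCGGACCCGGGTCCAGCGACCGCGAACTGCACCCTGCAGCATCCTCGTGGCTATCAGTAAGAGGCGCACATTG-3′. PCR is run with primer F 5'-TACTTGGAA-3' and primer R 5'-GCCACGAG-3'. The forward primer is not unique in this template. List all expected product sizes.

109 bp, 65 bp

The forward primer TACTTGGAA matches the top strand at positions 57–65, 101–109.
The reverse primer's reverse complement is CTCGTGGC, matching at positions 158–165.
Each forward site pairs with the reverse site to give a product ending at position 165: sizes 109, 65 bp.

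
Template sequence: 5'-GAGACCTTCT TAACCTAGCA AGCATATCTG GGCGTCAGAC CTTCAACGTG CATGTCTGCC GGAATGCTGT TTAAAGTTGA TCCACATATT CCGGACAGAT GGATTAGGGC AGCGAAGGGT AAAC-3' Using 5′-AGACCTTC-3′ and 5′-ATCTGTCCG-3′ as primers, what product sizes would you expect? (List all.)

99 bp, 64 bp

The forward primer AGACCTTC matches the top strand at positions 2–9, 37–44.
The reverse primer's reverse complement is CGGACAGAT, matching at positions 92–100.
Each forward site pairs with the reverse site to give a product ending at position 100: sizes 99, 64 bp.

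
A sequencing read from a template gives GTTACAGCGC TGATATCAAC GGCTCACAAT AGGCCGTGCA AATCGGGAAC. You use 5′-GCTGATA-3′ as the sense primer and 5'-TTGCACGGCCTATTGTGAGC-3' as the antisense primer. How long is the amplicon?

33 bp

Forward primer GCTGATA is found on the top strand at positions 9–15.
Reverse complement of the reverse primer: GCTCACAATAGGCCGTGCAA. This occurs on the top strand at positions 22–41.
Amplicon spans positions 9–41: 33 bp.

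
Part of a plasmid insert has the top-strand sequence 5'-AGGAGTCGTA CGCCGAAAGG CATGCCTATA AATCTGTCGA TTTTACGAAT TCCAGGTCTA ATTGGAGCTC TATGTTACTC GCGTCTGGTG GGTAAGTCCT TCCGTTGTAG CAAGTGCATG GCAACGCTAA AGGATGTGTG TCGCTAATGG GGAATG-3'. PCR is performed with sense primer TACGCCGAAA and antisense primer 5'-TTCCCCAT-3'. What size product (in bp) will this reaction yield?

The forward primer matches the template at positions 9–18.
Reverse complement of the reverse primer: ATGGGGAA. This occurs on the top strand at positions 147–154.
The product runs from position 9 to position 154, so its length is 154 − 9 + 1 = 146 bp.

146 bp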